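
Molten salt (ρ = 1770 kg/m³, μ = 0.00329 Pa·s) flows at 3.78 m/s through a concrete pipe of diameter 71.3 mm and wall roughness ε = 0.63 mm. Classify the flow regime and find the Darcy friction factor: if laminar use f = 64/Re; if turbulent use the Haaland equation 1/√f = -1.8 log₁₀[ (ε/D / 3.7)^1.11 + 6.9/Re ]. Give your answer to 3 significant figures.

f ≈ 0.0369

Re = ρVD/μ = 1770·3.78·0.0713/0.00329 = 1.45e+05.
Re > 4000 → turbulent. ε/D = 0.00063/0.0713 = 0.00884; Haaland: 1/√f = -1.8 log₁₀[0.00123 + 4.76e-05] = 5.209, so f = 0.03686.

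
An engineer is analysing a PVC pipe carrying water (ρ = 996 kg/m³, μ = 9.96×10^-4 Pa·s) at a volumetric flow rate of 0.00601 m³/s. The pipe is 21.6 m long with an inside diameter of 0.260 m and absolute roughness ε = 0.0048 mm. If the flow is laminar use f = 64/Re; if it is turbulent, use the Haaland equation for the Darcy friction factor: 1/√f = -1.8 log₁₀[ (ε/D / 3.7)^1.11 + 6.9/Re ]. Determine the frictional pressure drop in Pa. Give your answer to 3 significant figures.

ΔP ≈ 12.4 Pa

Cross-sectional area A = πD²/4 = π(0.26)²/4 = 0.05309 m²; mean velocity V = Q/A = 0.00601/0.05309 = 0.1132 m/s.
Reynolds number Re = ρVD/μ = 996 · 0.1132 · 0.26 / 0.000996 = 2.943e+04.
Re > 4000 → turbulent. Relative roughness ε/D = 4.8e-06/0.26 = 1.85e-05. Haaland: 1/√f = -1.8 log₁₀[(1.85e-05/3.7)^1.11 + 6.9/2.943e+04] = -1.8 log₁₀[1.3e-06 + 0.000234] = 6.53, so f = 0.02345.
Darcy-Weisbach: ΔP = f(L/D)(ρV²/2) = 0.02345·(21.6/0.26)·(996·0.1132²/2) = 0.02345·83.08·6.381 = 12.43 Pa.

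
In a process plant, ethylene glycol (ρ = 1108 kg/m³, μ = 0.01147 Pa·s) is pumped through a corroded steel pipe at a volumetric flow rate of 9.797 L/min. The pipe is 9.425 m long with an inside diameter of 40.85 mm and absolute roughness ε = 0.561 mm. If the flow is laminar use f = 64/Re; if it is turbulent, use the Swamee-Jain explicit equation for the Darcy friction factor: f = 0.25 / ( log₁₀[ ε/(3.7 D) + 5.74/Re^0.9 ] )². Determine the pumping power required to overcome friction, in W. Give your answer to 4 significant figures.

Q = 9.797 L/min = 9.797/60000 = 0.0001633 m³/s.
Cross-sectional area A = πD²/4 = π(0.04085)²/4 = 0.001311 m²; mean velocity V = Q/A = 0.0001633/0.001311 = 0.1246 m/s.
Reynolds number Re = ρVD/μ = 1108 · 0.1246 · 0.04085 / 0.0115 = 491.6.
Re < 2300 → laminar flow, so f = 64/Re = 64/491.6 = 0.1302 (the turbulent correlation is not needed).
Darcy-Weisbach: ΔP = f(L/D)(ρV²/2) = 0.1302·(9.425/0.04085)·(1108·0.1246²/2) = 0.1302·230.7·8.599 = 258.3 Pa.
Pumping power P = QΔP = 0.0001633·258.3 = 0.042172 W = 0.04217 W.

P ≈ 0.04217 W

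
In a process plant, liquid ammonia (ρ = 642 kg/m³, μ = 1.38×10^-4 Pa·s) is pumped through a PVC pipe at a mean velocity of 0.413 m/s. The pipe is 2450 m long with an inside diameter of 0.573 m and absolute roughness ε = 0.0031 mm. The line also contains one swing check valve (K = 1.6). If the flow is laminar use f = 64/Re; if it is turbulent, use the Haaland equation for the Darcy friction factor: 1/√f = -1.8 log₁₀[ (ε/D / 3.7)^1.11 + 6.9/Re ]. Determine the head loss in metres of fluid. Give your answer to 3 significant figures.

h_f ≈ 0.441 m

Reynolds number Re = ρVD/μ = 642 · 0.413 · 0.573 / 0.000138 = 1.101e+06.
Re > 4000 → turbulent. Relative roughness ε/D = 3.1e-06/0.573 = 5.41e-06. Haaland: 1/√f = -1.8 log₁₀[(5.41e-06/3.7)^1.11 + 6.9/1.101e+06] = -1.8 log₁₀[3.34e-07 + 6.27e-06] = 9.325, so f = 0.0115.
Total minor-loss coefficient ΣK = 1·1.6 = 1.6.
ΔP = [f·L/D + ΣK]·(ρV²/2) = [0.0115·2450/0.573 + 1.6]·(642·0.413²/2) = [49.17 + 1.6]·54.75 = 2780 Pa.
Head loss h_f = ΔP/(ρg) = 2780/(642·9.81) = 0.441 m.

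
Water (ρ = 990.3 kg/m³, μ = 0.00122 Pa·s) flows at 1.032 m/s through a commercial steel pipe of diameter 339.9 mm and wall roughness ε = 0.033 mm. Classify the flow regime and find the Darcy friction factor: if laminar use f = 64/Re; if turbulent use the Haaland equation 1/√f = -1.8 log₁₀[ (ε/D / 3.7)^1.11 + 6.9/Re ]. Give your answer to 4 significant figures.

Re = ρVD/μ = 990.3·1.032·0.3399/0.00122 = 2.847e+05.
Re > 4000 → turbulent. ε/D = 3.3e-05/0.3399 = 9.71e-05; Haaland: 1/√f = -1.8 log₁₀[8.22e-06 + 2.42e-05] = 8.08, so f = 0.01532.

f ≈ 0.01532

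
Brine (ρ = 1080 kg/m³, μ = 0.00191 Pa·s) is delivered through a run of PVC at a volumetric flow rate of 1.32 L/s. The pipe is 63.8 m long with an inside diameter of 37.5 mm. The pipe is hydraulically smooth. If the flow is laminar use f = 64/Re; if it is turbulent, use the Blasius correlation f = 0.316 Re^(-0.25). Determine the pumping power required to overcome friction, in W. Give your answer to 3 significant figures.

Q = 1.32 L/s = 1.32/1000 = 0.00132 m³/s.
Cross-sectional area A = πD²/4 = π(0.0375)²/4 = 0.001104 m²; mean velocity V = Q/A = 0.00132/0.001104 = 1.195 m/s.
Reynolds number Re = ρVD/μ = 1080 · 1.195 · 0.0375 / 0.00191 = 2.534e+04.
Re > 4000 → turbulent. Smooth-pipe (Blasius): f = 0.316 Re^(-0.25) = 0.316/(2.534e+04)^0.25 = 0.02505.
Darcy-Weisbach: ΔP = f(L/D)(ρV²/2) = 0.02505·(63.8/0.0375)·(1080·1.195²/2) = 0.02505·1701·771.3 = 3.287e+04 Pa.
Pumping power P = QΔP = 0.00132·3.287e+04 = 43.38 W = 43.4 W.

P ≈ 43.4 W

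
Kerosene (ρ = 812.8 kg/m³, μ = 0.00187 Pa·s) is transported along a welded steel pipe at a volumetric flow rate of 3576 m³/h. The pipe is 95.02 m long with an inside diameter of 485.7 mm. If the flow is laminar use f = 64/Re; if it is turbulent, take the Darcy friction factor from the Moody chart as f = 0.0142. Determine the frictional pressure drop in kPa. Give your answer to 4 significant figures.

ΔP ≈ 32.45 kPa

Q = 3576 m³/h = 3576/3600 = 0.9933 m³/s.
Cross-sectional area A = πD²/4 = π(0.4857)²/4 = 0.1853 m²; mean velocity V = Q/A = 0.9933/0.1853 = 5.361 m/s.
Reynolds number Re = ρVD/μ = 812.8 · 5.361 · 0.4857 / 0.00187 = 1.132e+06.
Re > 4000 → turbulent; use the Moody-chart value f = 0.0142.
Darcy-Weisbach: ΔP = f(L/D)(ρV²/2) = 0.0142·(95.02/0.4857)·(812.8·5.361²/2) = 0.0142·195.6·1.168e+04 = 3.245e+04 Pa.
ΔP = 3.245e+04 Pa = 32.45 kPa.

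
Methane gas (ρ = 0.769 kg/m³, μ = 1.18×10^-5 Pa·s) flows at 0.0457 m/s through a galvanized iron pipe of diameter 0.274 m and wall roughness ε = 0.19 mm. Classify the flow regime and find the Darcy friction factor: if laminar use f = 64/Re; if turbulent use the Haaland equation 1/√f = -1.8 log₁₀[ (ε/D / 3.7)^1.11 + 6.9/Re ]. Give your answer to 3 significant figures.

f ≈ 0.0784

Re = ρVD/μ = 0.769·0.0457·0.274/1.18e-05 = 816.
Re < 2300 → laminar, so f = 64/Re = 0.07843 (roughness is irrelevant in laminar flow).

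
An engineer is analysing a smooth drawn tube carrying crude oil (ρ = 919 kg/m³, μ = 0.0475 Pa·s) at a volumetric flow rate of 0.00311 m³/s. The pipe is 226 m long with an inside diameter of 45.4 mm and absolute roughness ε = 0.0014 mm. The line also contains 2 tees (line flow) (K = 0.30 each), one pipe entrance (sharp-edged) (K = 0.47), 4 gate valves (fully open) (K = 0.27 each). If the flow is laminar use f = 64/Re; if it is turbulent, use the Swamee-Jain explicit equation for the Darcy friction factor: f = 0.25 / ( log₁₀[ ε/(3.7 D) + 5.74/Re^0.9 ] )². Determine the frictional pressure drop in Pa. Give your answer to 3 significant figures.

ΔP ≈ 324000 Pa

Cross-sectional area A = πD²/4 = π(0.0454)²/4 = 0.001619 m²; mean velocity V = Q/A = 0.00311/0.001619 = 1.921 m/s.
Reynolds number Re = ρVD/μ = 919 · 1.921 · 0.0454 / 0.0475 = 1687.
Re < 2300 → laminar flow, so f = 64/Re = 64/1687 = 0.03793 (the turbulent correlation is not needed).
Total minor-loss coefficient ΣK = 2·0.3 + 1·0.47 + 4·0.27 = 2.15.
ΔP = [f·L/D + ΣK]·(ρV²/2) = [0.03793·226/0.0454 + 2.15]·(919·1.921²/2) = [188.8 + 2.15]·1696 = 3.238e+05 Pa.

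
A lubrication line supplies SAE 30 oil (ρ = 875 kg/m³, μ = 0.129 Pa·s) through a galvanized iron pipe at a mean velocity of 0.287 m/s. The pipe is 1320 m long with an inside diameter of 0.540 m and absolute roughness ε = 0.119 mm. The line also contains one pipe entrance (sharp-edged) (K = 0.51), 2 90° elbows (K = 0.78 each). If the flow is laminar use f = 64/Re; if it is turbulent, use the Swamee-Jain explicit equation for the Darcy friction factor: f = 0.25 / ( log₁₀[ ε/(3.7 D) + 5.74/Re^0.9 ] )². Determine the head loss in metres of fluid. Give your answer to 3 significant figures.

Reynolds number Re = ρVD/μ = 875 · 0.287 · 0.54 / 0.129 = 1051.
Re < 2300 → laminar flow, so f = 64/Re = 64/1051 = 0.06088 (the turbulent correlation is not needed).
Total minor-loss coefficient ΣK = 1·0.51 + 2·0.78 = 2.07.
ΔP = [f·L/D + ΣK]·(ρV²/2) = [0.06088·1320/0.54 + 2.07]·(875·0.287²/2) = [148.8 + 2.07]·36.04 = 5438 Pa.
Head loss h_f = ΔP/(ρg) = 5438/(875·9.81) = 0.633 m.

h_f ≈ 0.633 m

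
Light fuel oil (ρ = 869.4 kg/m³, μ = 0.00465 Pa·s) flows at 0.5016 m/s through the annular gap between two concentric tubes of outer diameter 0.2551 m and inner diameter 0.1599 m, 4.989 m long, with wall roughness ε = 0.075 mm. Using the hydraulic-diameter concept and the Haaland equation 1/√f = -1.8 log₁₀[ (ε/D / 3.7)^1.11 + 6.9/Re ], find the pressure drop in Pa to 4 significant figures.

Hydraulic diameter D_h = 4A/P = D_o - D_i = 0.2551 - 0.1599 = 0.0952 m.
Re = ρVD_h/μ = 869.4·0.5016·0.0952/0.00465 = 8928.
ε/D_h = 7.5e-05/0.0952 = 0.000788; Haaland gives 1/√f = -1.8 log₁₀[8.4e-05+0.000773] = 5.521, so f = 0.03281.
ΔP = f(L/D_h)(ρV²/2) = 0.03281·4.989/0.0952·109.4 = 188.1 Pa.

ΔP ≈ 188.1 Pa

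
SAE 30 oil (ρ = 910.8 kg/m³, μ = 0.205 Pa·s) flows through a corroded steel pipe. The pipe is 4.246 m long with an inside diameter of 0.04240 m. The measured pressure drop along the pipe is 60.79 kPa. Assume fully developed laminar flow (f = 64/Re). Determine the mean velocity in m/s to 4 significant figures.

V ≈ 3.924 m/s

For laminar flow, f = 64/Re with Re = ρVD/μ, so Darcy-Weisbach reduces to ΔP = 32μLV/D². Solving for V: V = ΔP·D²/(32μL) = 6.079e+04·(0.0424)²/(32·0.205·4.246) = 3.924 m/s.
Check: Re = ρVD/μ = 910.8·3.924·0.0424/0.205 = 739.1 < 2300, so the laminar assumption holds.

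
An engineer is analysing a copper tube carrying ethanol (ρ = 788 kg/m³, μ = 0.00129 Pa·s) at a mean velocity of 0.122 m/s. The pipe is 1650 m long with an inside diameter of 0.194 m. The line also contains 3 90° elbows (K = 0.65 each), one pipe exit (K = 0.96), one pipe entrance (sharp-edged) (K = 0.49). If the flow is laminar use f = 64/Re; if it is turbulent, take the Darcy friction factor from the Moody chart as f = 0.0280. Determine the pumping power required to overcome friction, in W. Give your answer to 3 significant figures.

P ≈ 5.11 W

Reynolds number Re = ρVD/μ = 788 · 0.122 · 0.194 / 0.00129 = 1.446e+04.
Re > 4000 → turbulent; use the Moody-chart value f = 0.0280.
Total minor-loss coefficient ΣK = 3·0.65 + 1·0.96 + 1·0.49 = 3.4.
ΔP = [f·L/D + ΣK]·(ρV²/2) = [0.028·1650/0.194 + 3.4]·(788·0.122²/2) = [238.1 + 3.4]·5.864 = 1416 Pa.
Q = V·A = 0.122·0.02956 = 0.003606 m³/s.
Pumping power P = QΔP = 0.003606·1416 = 5.108 W = 5.11 W.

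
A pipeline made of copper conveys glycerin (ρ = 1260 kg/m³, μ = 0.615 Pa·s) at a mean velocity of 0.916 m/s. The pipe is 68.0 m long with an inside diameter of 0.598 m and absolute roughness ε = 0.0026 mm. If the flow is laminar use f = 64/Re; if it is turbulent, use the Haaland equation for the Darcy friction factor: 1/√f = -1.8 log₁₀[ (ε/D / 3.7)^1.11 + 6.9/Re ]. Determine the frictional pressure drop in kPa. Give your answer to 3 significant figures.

Reynolds number Re = ρVD/μ = 1260 · 0.916 · 0.598 / 0.615 = 1122.
Re < 2300 → laminar flow, so f = 64/Re = 64/1122 = 0.05703 (the turbulent correlation is not needed).
Darcy-Weisbach: ΔP = f(L/D)(ρV²/2) = 0.05703·(68/0.598)·(1260·0.916²/2) = 0.05703·113.7·528.6 = 3428 Pa.
ΔP = 3428 Pa = 3.43 kPa.

ΔP ≈ 3.43 kPa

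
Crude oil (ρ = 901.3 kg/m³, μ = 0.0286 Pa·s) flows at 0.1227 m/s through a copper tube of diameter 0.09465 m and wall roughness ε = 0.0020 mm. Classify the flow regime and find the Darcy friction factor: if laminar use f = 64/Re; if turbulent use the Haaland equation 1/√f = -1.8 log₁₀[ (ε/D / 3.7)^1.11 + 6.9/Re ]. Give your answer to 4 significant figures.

Re = ρVD/μ = 901.3·0.1227·0.09465/0.0286 = 366.
Re < 2300 → laminar, so f = 64/Re = 0.1749 (roughness is irrelevant in laminar flow).

f ≈ 0.1749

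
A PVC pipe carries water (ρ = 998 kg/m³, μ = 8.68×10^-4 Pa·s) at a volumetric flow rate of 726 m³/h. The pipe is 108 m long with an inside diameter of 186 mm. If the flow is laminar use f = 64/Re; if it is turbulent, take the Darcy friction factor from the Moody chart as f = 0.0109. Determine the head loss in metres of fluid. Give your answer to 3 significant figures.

h_f ≈ 17.8 m

Q = 726 m³/h = 726/3600 = 0.2017 m³/s.
Cross-sectional area A = πD²/4 = π(0.186)²/4 = 0.02717 m²; mean velocity V = Q/A = 0.2017/0.02717 = 7.422 m/s.
Reynolds number Re = ρVD/μ = 998 · 7.422 · 0.186 / 0.000868 = 1.587e+06.
Re > 4000 → turbulent; use the Moody-chart value f = 0.0109.
Darcy-Weisbach: ΔP = f(L/D)(ρV²/2) = 0.0109·(108/0.186)·(998·7.422²/2) = 0.0109·580.6·2.749e+04 = 1.74e+05 Pa.
Head loss h_f = ΔP/(ρg) = 1.74e+05/(998·9.81) = 17.8 m.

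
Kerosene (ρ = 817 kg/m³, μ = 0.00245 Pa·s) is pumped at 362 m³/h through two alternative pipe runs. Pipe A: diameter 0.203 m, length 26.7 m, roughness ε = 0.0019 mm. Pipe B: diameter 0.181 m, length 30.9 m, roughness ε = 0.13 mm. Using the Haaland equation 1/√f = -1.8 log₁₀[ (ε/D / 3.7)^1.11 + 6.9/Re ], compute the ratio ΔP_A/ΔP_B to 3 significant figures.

ΔP_A/ΔP_B ≈ 0.385

Pipe A: V = Q/A = 0.1006/0.03237 = 3.107 m/s; Re = 2.103e+05; ε/D = 9.36e-06; Haaland → f = 0.01541; ΔP_A = f(L/D)(ρV²/2) = 7990 Pa.
Pipe B: V = Q/A = 0.1006/0.02573 = 3.908 m/s; Re = 2.359e+05; ε/D = 0.000718; Haaland → f = 0.0195; ΔP_B = f(L/D)(ρV²/2) = 2.077e+04 Pa.
ΔP_A/ΔP_B = 7990/2.077e+04 = 0.385.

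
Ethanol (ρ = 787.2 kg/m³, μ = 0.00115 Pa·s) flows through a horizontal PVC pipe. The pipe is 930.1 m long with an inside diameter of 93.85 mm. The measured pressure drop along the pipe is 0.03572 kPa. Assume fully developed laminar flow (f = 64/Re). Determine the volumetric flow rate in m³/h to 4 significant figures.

For laminar flow, f = 64/Re with Re = ρVD/μ, so Darcy-Weisbach reduces to ΔP = 32μLV/D². Solving for V: V = ΔP·D²/(32μL) = 35.72·(0.09385)²/(32·0.00115·930.1) = 0.009192 m/s.
Check: Re = ρVD/μ = 787.2·0.009192·0.09385/0.00115 = 590.5 < 2300, so the laminar assumption holds.
Q = V·A = 0.009192·(π/4·0.09385²) = 6.359e-05 m³/s = 0.2289 m³/h.

Q ≈ 0.2289 m³/h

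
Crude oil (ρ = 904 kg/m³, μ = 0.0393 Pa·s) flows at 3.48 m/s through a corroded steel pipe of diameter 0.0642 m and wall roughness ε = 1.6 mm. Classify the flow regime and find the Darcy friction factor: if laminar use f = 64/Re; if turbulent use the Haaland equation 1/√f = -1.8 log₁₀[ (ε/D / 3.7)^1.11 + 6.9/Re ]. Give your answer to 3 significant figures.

Re = ρVD/μ = 904·3.48·0.0642/0.0393 = 5139.
Re > 4000 → turbulent. ε/D = 0.0016/0.0642 = 0.0249; Haaland: 1/√f = -1.8 log₁₀[0.00389 + 0.00134] = 4.107, so f = 0.05929.

f ≈ 0.0593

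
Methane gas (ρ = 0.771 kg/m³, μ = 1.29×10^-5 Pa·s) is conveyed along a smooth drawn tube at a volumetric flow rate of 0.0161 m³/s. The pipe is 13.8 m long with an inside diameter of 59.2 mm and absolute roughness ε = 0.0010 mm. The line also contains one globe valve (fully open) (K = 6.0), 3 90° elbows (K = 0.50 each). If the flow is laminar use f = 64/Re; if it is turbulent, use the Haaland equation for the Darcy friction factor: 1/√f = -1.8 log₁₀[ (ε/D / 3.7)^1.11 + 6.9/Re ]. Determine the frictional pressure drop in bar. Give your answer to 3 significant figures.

Cross-sectional area A = πD²/4 = π(0.0592)²/4 = 0.002753 m²; mean velocity V = Q/A = 0.0161/0.002753 = 5.849 m/s.
Reynolds number Re = ρVD/μ = 0.771 · 5.849 · 0.0592 / 1.29e-05 = 2.07e+04.
Re > 4000 → turbulent. Relative roughness ε/D = 1e-06/0.0592 = 1.69e-05. Haaland: 1/√f = -1.8 log₁₀[(1.69e-05/3.7)^1.11 + 6.9/2.07e+04] = -1.8 log₁₀[1.18e-06 + 0.000333] = 6.256, so f = 0.02555.
Total minor-loss coefficient ΣK = 1·6 + 3·0.5 = 7.5.
ΔP = [f·L/D + ΣK]·(ρV²/2) = [0.02555·13.8/0.0592 + 7.5]·(0.771·5.849²/2) = [5.956 + 7.5]·13.19 = 177.5 Pa.
ΔP = 177.5 Pa = 0.00177 bar.

ΔP ≈ 0.00177 bar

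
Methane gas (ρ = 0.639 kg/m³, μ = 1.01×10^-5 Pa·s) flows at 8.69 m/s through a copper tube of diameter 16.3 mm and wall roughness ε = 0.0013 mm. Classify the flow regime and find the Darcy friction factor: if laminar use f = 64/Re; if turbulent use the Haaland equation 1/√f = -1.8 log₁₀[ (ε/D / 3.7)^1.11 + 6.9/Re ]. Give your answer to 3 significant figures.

f ≈ 0.0319

Re = ρVD/μ = 0.639·8.69·0.0163/1.01e-05 = 8962.
Re > 4000 → turbulent. ε/D = 1.3e-06/0.0163 = 7.98e-05; Haaland: 1/√f = -1.8 log₁₀[6.61e-06 + 0.00077] = 5.598, so f = 0.03191.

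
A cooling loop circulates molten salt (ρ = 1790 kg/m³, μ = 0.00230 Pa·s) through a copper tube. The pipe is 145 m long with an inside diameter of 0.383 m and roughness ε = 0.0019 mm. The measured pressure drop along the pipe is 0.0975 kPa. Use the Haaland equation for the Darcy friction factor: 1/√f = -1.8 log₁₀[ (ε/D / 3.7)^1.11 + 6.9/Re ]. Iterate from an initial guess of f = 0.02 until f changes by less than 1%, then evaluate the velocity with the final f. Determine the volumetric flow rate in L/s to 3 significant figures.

Q ≈ 13.0 L/s

Rearranging Darcy-Weisbach: V = √(2·ΔP·D/(f·L·ρ)). With ε/D = 1.9e-06/0.383 = 4.96e-06, iterate starting from f = 0.02:
  f = 0.02 → V = √(2·97.5·0.383/(0.02·145·1790)) = 0.1199 m/s; Re = ρVD/μ = 3.575e+04; f → 0.02238
  f = 0.02238 → V = 0.1134 m/s; Re = 3.38e+04; f → 0.02267
  f = 0.02267 → V = 0.1127 m/s; Re = 3.358e+04; f → 0.02271
Converged (Δf/f < 1%). With the final f = 0.02271: V = √(2·97.5·0.383/(0.02271·145·1790)) = 0.1126 m/s.
Q = V·A = 0.1126·(π/4·0.383²) = 0.01297 m³/s = 13.0 L/s.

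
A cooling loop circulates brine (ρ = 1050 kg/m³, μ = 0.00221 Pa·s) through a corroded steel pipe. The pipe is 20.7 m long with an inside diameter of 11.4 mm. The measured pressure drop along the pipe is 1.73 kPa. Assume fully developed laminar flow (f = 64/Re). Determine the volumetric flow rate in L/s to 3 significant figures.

Q ≈ 0.0157 L/s

For laminar flow, f = 64/Re with Re = ρVD/μ, so Darcy-Weisbach reduces to ΔP = 32μLV/D². Solving for V: V = ΔP·D²/(32μL) = 1730·(0.0114)²/(32·0.00221·20.7) = 0.1536 m/s.
Check: Re = ρVD/μ = 1050·0.1536·0.0114/0.00221 = 831.9 < 2300, so the laminar assumption holds.
Q = V·A = 0.1536·(π/4·0.0114²) = 1.568e-05 m³/s = 0.0157 L/s.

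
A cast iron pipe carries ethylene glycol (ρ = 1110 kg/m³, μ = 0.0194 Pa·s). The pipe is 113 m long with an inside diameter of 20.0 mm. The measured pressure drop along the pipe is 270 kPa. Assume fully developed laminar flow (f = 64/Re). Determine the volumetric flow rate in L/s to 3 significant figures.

Q ≈ 0.484 L/s

For laminar flow, f = 64/Re with Re = ρVD/μ, so Darcy-Weisbach reduces to ΔP = 32μLV/D². Solving for V: V = ΔP·D²/(32μL) = 2.7e+05·(0.02)²/(32·0.0194·113) = 1.54 m/s.
Check: Re = ρVD/μ = 1110·1.54·0.02/0.0194 = 1762 < 2300, so the laminar assumption holds.
Q = V·A = 1.54·(π/4·0.02²) = 0.0004837 m³/s = 0.484 L/s.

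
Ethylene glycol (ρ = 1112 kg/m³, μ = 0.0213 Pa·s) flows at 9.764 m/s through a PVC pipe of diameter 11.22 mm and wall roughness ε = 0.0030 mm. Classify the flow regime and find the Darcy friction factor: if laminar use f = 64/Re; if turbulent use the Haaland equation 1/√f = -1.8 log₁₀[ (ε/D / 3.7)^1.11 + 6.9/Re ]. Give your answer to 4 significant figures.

Re = ρVD/μ = 1112·9.764·0.01122/0.0213 = 5719.
Re > 4000 → turbulent. ε/D = 3e-06/0.01122 = 0.000267; Haaland: 1/√f = -1.8 log₁₀[2.53e-05 + 0.00121] = 5.237, so f = 0.03646.

f ≈ 0.03646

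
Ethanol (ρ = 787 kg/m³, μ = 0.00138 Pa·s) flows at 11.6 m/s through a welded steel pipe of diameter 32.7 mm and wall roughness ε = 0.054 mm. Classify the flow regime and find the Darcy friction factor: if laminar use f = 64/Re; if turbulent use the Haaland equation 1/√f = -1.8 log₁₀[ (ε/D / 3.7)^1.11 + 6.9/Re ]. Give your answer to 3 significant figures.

f ≈ 0.0231

Re = ρVD/μ = 787·11.6·0.0327/0.00138 = 2.163e+05.
Re > 4000 → turbulent. ε/D = 5.4e-05/0.0327 = 0.00165; Haaland: 1/√f = -1.8 log₁₀[0.000191 + 3.19e-05] = 6.573, so f = 0.02314.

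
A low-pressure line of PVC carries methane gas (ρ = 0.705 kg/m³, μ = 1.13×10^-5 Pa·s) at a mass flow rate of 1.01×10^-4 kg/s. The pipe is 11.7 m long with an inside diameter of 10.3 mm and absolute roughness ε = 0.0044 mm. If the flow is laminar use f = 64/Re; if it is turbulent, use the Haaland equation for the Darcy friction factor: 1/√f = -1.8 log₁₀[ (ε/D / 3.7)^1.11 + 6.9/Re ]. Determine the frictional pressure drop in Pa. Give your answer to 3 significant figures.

ΔP ≈ 68.6 Pa

A = πD²/4 = π(0.0103)²/4 = 8.332e-05 m²; mean velocity V = ṁ/(ρA) = 0.000101/(0.705 · 8.332e-05) = 1.719 m/s.
Reynolds number Re = ρVD/μ = 0.705 · 1.719 · 0.0103 / 1.13e-05 = 1105.
Re < 2300 → laminar flow, so f = 64/Re = 64/1105 = 0.05792 (the turbulent correlation is not needed).
Darcy-Weisbach: ΔP = f(L/D)(ρV²/2) = 0.05792·(11.7/0.0103)·(0.705·1.719²/2) = 0.05792·1136·1.042 = 68.57 Pa.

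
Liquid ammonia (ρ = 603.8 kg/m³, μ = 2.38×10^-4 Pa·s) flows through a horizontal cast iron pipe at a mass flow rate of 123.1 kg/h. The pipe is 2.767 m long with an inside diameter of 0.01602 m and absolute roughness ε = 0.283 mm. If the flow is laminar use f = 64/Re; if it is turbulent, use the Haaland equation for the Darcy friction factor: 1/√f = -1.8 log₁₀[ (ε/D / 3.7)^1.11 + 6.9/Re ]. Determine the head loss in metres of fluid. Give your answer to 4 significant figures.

ṁ = 123.1 kg/h = 123.1/3600 = 0.03419 kg/s.
A = πD²/4 = π(0.01602)²/4 = 0.0002016 m²; mean velocity V = ṁ/(ρA) = 0.03419/(603.8 · 0.0002016) = 0.281 m/s.
Reynolds number Re = ρVD/μ = 603.8 · 0.281 · 0.01602 / 0.000238 = 1.142e+04.
Re > 4000 → turbulent. Relative roughness ε/D = 0.000283/0.01602 = 0.0177. Haaland: 1/√f = -1.8 log₁₀[(0.0177/3.7)^1.11 + 6.9/1.142e+04] = -1.8 log₁₀[0.00265 + 0.000604] = 4.477, so f = 0.04989.
Darcy-Weisbach: ΔP = f(L/D)(ρV²/2) = 0.04989·(2.767/0.01602)·(603.8·0.281²/2) = 0.04989·172.7·23.83 = 205.4 Pa.
Head loss h_f = ΔP/(ρg) = 205.4/(603.8·9.81) = 0.03467 m.

h_f ≈ 0.03467 m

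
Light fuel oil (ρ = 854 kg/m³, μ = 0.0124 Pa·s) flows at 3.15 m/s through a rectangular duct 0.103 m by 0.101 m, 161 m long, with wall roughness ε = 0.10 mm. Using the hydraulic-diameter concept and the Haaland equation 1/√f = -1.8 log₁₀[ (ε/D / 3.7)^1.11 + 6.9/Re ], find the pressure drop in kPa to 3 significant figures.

Hydraulic diameter D_h = 4A/P = 4·(0.103·0.101)/(2·(0.103+0.101)) = 0.04161/0.408 = 0.102 m.
Re = ρVD_h/μ = 854·3.15·0.102/0.0124 = 2.213e+04.
ε/D_h = 0.0001/0.102 = 0.00098; Haaland gives 1/√f = -1.8 log₁₀[0.000107+0.000312] = 6.08, so f = 0.02705.
ΔP = f(L/D_h)(ρV²/2) = 0.02705·161/0.102·4237 = 1.809e+05 Pa.
ΔP = 181 kPa.

ΔP ≈ 181 kPa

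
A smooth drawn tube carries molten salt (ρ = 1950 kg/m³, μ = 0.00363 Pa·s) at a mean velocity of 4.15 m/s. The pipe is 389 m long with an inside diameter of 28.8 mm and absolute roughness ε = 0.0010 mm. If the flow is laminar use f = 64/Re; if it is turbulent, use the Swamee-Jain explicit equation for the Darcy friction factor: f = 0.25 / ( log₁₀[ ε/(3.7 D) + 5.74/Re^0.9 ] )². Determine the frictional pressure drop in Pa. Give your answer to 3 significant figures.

Reynolds number Re = ρVD/μ = 1950 · 4.15 · 0.0288 / 0.00363 = 6.42e+04.
Re > 4000 → turbulent. Relative roughness ε/D = 1e-06/0.0288 = 3.47e-05. Swamee-Jain: f = 0.25/(log₁₀[3.47e-05/3.7 + 5.74/6.42e+04^0.9])² = 0.25/(log₁₀[9.38e-06 + 0.00027])² = 0.25/(-3.553)² = 0.0198.
Darcy-Weisbach: ΔP = f(L/D)(ρV²/2) = 0.0198·(389/0.0288)·(1950·4.15²/2) = 0.0198·1.351e+04·1.679e+04 = 4.491e+06 Pa.

ΔP ≈ 4.49×10^6 Pa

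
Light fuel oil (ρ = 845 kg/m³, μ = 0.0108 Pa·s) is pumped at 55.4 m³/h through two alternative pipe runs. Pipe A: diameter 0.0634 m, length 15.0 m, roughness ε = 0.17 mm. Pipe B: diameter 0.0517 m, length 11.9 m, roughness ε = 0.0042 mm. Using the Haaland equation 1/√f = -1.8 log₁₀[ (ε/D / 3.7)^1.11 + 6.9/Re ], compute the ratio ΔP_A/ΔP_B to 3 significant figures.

Pipe A: V = Q/A = 0.01539/0.003157 = 4.875 m/s; Re = 2.418e+04; ε/D = 0.00268; Haaland → f = 0.0299; ΔP_A = f(L/D)(ρV²/2) = 7.102e+04 Pa.
Pipe B: V = Q/A = 0.01539/0.002099 = 7.331 m/s; Re = 2.965e+04; ε/D = 8.12e-05; Haaland → f = 0.02354; ΔP_B = f(L/D)(ρV²/2) = 1.23e+05 Pa.
ΔP_A/ΔP_B = 7.102e+04/1.23e+05 = 0.577.

ΔP_A/ΔP_B ≈ 0.577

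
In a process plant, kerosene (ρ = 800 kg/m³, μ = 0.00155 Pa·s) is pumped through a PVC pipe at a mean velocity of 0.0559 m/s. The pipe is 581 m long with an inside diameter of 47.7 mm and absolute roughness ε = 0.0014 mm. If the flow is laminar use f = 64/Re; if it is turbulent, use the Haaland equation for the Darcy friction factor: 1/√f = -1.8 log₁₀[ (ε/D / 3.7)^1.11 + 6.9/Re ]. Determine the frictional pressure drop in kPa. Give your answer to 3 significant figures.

Reynolds number Re = ρVD/μ = 800 · 0.0559 · 0.0477 / 0.00155 = 1376.
Re < 2300 → laminar flow, so f = 64/Re = 64/1376 = 0.0465 (the turbulent correlation is not needed).
Darcy-Weisbach: ΔP = f(L/D)(ρV²/2) = 0.0465·(581/0.0477)·(800·0.0559²/2) = 0.0465·1.218e+04·1.25 = 708 Pa.
ΔP = 708 Pa = 0.708 kPa.

ΔP ≈ 0.708 kPa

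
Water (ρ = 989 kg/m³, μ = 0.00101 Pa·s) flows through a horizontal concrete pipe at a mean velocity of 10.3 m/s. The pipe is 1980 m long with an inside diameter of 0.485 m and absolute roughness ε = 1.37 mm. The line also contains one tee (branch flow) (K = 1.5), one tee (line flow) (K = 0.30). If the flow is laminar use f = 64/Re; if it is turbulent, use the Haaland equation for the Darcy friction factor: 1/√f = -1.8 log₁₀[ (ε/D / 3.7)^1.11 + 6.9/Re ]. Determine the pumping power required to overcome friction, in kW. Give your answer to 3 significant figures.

P ≈ 10700 kW

Reynolds number Re = ρVD/μ = 989 · 10.3 · 0.485 / 0.00101 = 4.892e+06.
Re > 4000 → turbulent. Relative roughness ε/D = 0.00137/0.485 = 0.00282. Haaland: 1/√f = -1.8 log₁₀[(0.00282/3.7)^1.11 + 6.9/4.892e+06] = -1.8 log₁₀[0.000347 + 1.41e-06] = 6.225, so f = 0.02581.
Total minor-loss coefficient ΣK = 1·1.5 + 1·0.3 = 1.8.
ΔP = [f·L/D + ΣK]·(ρV²/2) = [0.02581·1980/0.485 + 1.8]·(989·10.3²/2) = [105.4 + 1.8]·5.246e+04 = 5.621e+06 Pa.
Q = V·A = 10.3·0.1847 = 1.903 m³/s.
Pumping power P = QΔP = 1.903·5.621e+06 = 1.070×10^7 W = 10700 kW.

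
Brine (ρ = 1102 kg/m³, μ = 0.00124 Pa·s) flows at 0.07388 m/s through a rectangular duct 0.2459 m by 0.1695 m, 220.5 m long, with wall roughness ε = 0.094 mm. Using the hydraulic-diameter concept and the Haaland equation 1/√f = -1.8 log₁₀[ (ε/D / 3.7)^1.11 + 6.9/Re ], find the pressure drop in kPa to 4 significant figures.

ΔP ≈ 0.09695 kPa

Hydraulic diameter D_h = 4A/P = 4·(0.2459·0.1695)/(2·(0.2459+0.1695)) = 0.1667/0.8308 = 0.2007 m.
Re = ρVD_h/μ = 1102·0.07388·0.2007/0.00124 = 1.318e+04.
ε/D_h = 9.4e-05/0.2007 = 0.000468; Haaland gives 1/√f = -1.8 log₁₀[4.72e-05+0.000524] = 5.838, so f = 0.02934.
ΔP = f(L/D_h)(ρV²/2) = 0.02934·220.5/0.2007·3.007 = 96.95 Pa.
ΔP = 0.09695 kPa.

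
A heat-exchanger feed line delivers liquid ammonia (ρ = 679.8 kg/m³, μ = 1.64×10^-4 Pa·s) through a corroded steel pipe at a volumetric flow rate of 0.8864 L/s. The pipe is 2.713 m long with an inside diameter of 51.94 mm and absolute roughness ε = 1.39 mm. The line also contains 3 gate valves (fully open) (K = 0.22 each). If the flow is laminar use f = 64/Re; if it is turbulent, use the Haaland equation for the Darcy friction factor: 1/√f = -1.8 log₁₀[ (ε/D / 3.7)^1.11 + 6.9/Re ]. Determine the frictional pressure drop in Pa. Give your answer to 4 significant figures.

ΔP ≈ 210.2 Pa

Q = 0.8864 L/s = 0.8864/1000 = 0.0008864 m³/s.
Cross-sectional area A = πD²/4 = π(0.05194)²/4 = 0.002119 m²; mean velocity V = Q/A = 0.0008864/0.002119 = 0.4183 m/s.
Reynolds number Re = ρVD/μ = 679.8 · 0.4183 · 0.05194 / 0.000164 = 9.007e+04.
Re > 4000 → turbulent. Relative roughness ε/D = 0.00139/0.05194 = 0.0268. Haaland: 1/√f = -1.8 log₁₀[(0.0268/3.7)^1.11 + 6.9/9.007e+04] = -1.8 log₁₀[0.00421 + 7.66e-05] = 4.263, so f = 0.05503.
Total minor-loss coefficient ΣK = 3·0.22 = 0.66.
ΔP = [f·L/D + ΣK]·(ρV²/2) = [0.05503·2.713/0.05194 + 0.66]·(679.8·0.4183²/2) = [2.874 + 0.66]·59.49 = 210.2 Pa.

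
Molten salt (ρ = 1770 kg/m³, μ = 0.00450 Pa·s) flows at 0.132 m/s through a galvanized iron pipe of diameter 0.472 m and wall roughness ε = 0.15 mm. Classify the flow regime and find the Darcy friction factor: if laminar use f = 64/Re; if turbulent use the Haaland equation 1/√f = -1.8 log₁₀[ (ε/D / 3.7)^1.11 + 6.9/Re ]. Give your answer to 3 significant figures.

Re = ρVD/μ = 1770·0.132·0.472/0.0045 = 2.451e+04.
Re > 4000 → turbulent. ε/D = 0.00015/0.472 = 0.000318; Haaland: 1/√f = -1.8 log₁₀[3.07e-05 + 0.000282] = 6.31, so f = 0.02512.

f ≈ 0.0251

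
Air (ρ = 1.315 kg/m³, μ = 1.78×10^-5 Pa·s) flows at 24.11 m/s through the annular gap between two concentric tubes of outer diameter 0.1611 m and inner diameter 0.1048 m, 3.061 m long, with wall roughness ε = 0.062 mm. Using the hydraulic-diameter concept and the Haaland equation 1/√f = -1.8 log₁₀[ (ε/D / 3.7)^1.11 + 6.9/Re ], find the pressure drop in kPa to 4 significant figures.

Hydraulic diameter D_h = 4A/P = D_o - D_i = 0.1611 - 0.1048 = 0.0563 m.
Re = ρVD_h/μ = 1.315·24.11·0.0563/1.78e-05 = 1.003e+05.
ε/D_h = 6.2e-05/0.0563 = 0.0011; Haaland gives 1/√f = -1.8 log₁₀[0.000122+6.88e-05] = 6.696, so f = 0.02231.
ΔP = f(L/D_h)(ρV²/2) = 0.02231·3.061/0.0563·382.2 = 463.5 Pa.
ΔP = 0.4635 kPa.

ΔP ≈ 0.4635 kPa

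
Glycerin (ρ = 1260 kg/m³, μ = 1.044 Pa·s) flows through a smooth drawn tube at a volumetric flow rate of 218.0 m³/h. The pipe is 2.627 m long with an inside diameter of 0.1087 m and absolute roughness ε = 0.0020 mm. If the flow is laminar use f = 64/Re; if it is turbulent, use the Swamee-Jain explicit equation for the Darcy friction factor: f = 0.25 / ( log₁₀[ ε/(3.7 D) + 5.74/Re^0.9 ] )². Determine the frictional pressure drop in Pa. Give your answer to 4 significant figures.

ΔP ≈ 48470 Pa

Q = 218.0 m³/h = 218.0/3600 = 0.06056 m³/s.
Cross-sectional area A = πD²/4 = π(0.1087)²/4 = 0.00928 m²; mean velocity V = Q/A = 0.06056/0.00928 = 6.525 m/s.
Reynolds number Re = ρVD/μ = 1260 · 6.525 · 0.1087 / 1.04 = 856.1.
Re < 2300 → laminar flow, so f = 64/Re = 64/856.1 = 0.07476 (the turbulent correlation is not needed).
Darcy-Weisbach: ΔP = f(L/D)(ρV²/2) = 0.07476·(2.627/0.1087)·(1260·6.525²/2) = 0.07476·24.17·2.683e+04 = 4.847e+04 Pa.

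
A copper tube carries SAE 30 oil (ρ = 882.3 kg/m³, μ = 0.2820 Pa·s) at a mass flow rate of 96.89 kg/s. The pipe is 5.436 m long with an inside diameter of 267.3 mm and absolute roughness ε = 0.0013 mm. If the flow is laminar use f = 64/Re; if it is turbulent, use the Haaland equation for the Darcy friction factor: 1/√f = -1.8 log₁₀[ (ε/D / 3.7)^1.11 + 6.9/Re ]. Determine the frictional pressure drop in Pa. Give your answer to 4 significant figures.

ΔP ≈ 1344 Pa

A = πD²/4 = π(0.2673)²/4 = 0.05612 m²; mean velocity V = ṁ/(ρA) = 96.89/(882.3 · 0.05612) = 1.957 m/s.
Reynolds number Re = ρVD/μ = 882.3 · 1.957 · 0.2673 / 0.282 = 1637.
Re < 2300 → laminar flow, so f = 64/Re = 64/1637 = 0.03911 (the turbulent correlation is not needed).
Darcy-Weisbach: ΔP = f(L/D)(ρV²/2) = 0.03911·(5.436/0.2673)·(882.3·1.957²/2) = 0.03911·20.34·1689 = 1344 Pa.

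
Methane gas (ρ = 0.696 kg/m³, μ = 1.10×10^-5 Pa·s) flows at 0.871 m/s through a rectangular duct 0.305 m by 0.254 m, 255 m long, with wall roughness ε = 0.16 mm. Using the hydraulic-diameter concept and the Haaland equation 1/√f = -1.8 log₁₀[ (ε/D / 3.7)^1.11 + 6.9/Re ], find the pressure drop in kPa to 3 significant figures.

Hydraulic diameter D_h = 4A/P = 4·(0.305·0.254)/(2·(0.305+0.254)) = 0.3099/1.118 = 0.2772 m.
Re = ρVD_h/μ = 0.696·0.871·0.2772/1.1e-05 = 1.528e+04.
ε/D_h = 0.00016/0.2772 = 0.000577; Haaland gives 1/√f = -1.8 log₁₀[5.95e-05+0.000452] = 5.925, so f = 0.02849.
ΔP = f(L/D_h)(ρV²/2) = 0.02849·255/0.2772·0.264 = 6.92 Pa.
ΔP = 0.00692 kPa.

ΔP ≈ 0.00692 kPa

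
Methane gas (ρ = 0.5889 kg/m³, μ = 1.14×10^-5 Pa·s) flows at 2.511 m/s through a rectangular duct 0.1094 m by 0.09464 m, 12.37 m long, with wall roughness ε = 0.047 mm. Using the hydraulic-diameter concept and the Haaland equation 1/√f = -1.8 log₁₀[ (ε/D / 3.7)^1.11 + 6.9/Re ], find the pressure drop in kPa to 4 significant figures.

Hydraulic diameter D_h = 4A/P = 4·(0.1094·0.09464)/(2·(0.1094+0.09464)) = 0.04141/0.4081 = 0.1015 m.
Re = ρVD_h/μ = 0.5889·2.511·0.1015/1.14e-05 = 1.316e+04.
ε/D_h = 4.7e-05/0.1015 = 0.000463; Haaland gives 1/√f = -1.8 log₁₀[4.66e-05+0.000524] = 5.838, so f = 0.02934.
ΔP = f(L/D_h)(ρV²/2) = 0.02934·12.37/0.1015·1.857 = 6.639 Pa.
ΔP = 0.006639 kPa.

ΔP ≈ 0.006639 kPa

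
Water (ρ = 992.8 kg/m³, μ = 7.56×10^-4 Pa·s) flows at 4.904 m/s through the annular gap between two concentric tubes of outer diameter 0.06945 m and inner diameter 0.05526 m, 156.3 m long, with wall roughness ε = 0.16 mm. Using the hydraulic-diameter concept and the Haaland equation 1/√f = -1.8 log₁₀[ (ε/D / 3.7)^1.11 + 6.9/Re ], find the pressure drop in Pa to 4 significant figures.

Hydraulic diameter D_h = 4A/P = D_o - D_i = 0.06945 - 0.05526 = 0.01419 m.
Re = ρVD_h/μ = 992.8·4.904·0.01419/0.000756 = 9.138e+04.
ε/D_h = 0.00016/0.01419 = 0.0113; Haaland gives 1/√f = -1.8 log₁₀[0.00161+7.55e-05] = 4.991, so f = 0.04014.
ΔP = f(L/D_h)(ρV²/2) = 0.04014·156.3/0.01419·1.194e+04 = 5.278e+06 Pa.

ΔP ≈ 5278000 Pa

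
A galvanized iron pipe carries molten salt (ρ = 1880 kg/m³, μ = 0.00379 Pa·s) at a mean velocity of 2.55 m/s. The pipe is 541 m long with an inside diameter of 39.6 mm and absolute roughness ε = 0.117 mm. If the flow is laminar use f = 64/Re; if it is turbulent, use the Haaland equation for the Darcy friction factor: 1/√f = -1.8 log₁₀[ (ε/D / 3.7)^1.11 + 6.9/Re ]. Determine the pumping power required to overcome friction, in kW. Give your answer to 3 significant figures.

Reynolds number Re = ρVD/μ = 1880 · 2.55 · 0.0396 / 0.00379 = 5.009e+04.
Re > 4000 → turbulent. Relative roughness ε/D = 0.000117/0.0396 = 0.00295. Haaland: 1/√f = -1.8 log₁₀[(0.00295/3.7)^1.11 + 6.9/5.009e+04] = -1.8 log₁₀[0.000364 + 0.000138] = 5.939, so f = 0.02836.
Darcy-Weisbach: ΔP = f(L/D)(ρV²/2) = 0.02836·(541/0.0396)·(1880·2.55²/2) = 0.02836·1.366e+04·6112 = 2.368e+06 Pa.
Q = V·A = 2.55·0.001232 = 0.003141 m³/s.
Pumping power P = QΔP = 0.003141·2.368e+06 = 7437 W = 7.44 kW.

P ≈ 7.44 kW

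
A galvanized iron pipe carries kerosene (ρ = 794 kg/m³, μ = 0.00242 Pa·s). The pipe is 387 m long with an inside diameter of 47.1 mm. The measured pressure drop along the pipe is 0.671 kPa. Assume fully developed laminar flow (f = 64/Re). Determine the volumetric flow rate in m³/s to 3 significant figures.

For laminar flow, f = 64/Re with Re = ρVD/μ, so Darcy-Weisbach reduces to ΔP = 32μLV/D². Solving for V: V = ΔP·D²/(32μL) = 671·(0.0471)²/(32·0.00242·387) = 0.04967 m/s.
Check: Re = ρVD/μ = 794·0.04967·0.0471/0.00242 = 767.6 < 2300, so the laminar assumption holds.
Q = V·A = 0.04967·(π/4·0.0471²) = 8.654e-05 m³/s = 8.65×10^-5 m³/s.

Q ≈ 8.65×10^-5 m³/s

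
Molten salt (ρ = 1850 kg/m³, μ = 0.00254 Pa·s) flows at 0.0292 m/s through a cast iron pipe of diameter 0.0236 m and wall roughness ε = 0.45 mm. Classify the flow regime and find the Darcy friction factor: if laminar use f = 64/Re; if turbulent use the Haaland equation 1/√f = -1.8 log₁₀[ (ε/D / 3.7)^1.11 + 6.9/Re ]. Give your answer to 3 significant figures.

f ≈ 0.128

Re = ρVD/μ = 1850·0.0292·0.0236/0.00254 = 501.9.
Re < 2300 → laminar, so f = 64/Re = 0.1275 (roughness is irrelevant in laminar flow).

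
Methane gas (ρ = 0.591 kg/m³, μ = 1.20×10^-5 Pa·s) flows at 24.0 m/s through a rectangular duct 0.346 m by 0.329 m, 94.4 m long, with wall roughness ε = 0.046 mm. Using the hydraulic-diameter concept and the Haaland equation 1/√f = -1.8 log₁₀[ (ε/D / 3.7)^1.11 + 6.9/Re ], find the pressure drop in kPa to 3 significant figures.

Hydraulic diameter D_h = 4A/P = 4·(0.346·0.329)/(2·(0.346+0.329)) = 0.4553/1.35 = 0.3373 m.
Re = ρVD_h/μ = 0.591·24·0.3373/1.2e-05 = 3.987e+05.
ε/D_h = 4.6e-05/0.3373 = 0.000136; Haaland gives 1/√f = -1.8 log₁₀[1.2e-05+1.73e-05] = 8.16, so f = 0.01502.
ΔP = f(L/D_h)(ρV²/2) = 0.01502·94.4/0.3373·170.2 = 715.5 Pa.
ΔP = 0.715 kPa.

ΔP ≈ 0.715 kPa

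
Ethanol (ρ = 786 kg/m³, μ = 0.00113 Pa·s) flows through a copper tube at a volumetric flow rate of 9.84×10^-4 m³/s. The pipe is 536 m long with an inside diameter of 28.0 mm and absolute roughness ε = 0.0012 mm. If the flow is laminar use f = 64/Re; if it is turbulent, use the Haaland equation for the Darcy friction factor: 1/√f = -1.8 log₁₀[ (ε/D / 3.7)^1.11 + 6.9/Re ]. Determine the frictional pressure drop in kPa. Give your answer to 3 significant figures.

ΔP ≈ 446 kPa

Cross-sectional area A = πD²/4 = π(0.028)²/4 = 0.0006158 m²; mean velocity V = Q/A = 0.000984/0.0006158 = 1.598 m/s.
Reynolds number Re = ρVD/μ = 786 · 1.598 · 0.028 / 0.00113 = 3.112e+04.
Re > 4000 → turbulent. Relative roughness ε/D = 1.2e-06/0.028 = 4.29e-05. Haaland: 1/√f = -1.8 log₁₀[(4.29e-05/3.7)^1.11 + 6.9/3.112e+04] = -1.8 log₁₀[3.32e-06 + 0.000222] = 6.566, so f = 0.0232.
Darcy-Weisbach: ΔP = f(L/D)(ρV²/2) = 0.0232·(536/0.028)·(786·1.598²/2) = 0.0232·1.914e+04·1004 = 4.456e+05 Pa.
ΔP = 4.456e+05 Pa = 446 kPa.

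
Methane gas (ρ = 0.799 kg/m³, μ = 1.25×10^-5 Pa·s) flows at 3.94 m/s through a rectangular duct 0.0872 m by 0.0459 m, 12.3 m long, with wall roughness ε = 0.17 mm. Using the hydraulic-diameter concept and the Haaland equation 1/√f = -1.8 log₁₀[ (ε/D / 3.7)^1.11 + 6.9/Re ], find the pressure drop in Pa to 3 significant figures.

ΔP ≈ 40.9 Pa

Hydraulic diameter D_h = 4A/P = 4·(0.0872·0.0459)/(2·(0.0872+0.0459)) = 0.01601/0.2662 = 0.06014 m.
Re = ρVD_h/μ = 0.799·3.94·0.06014/1.25e-05 = 1.515e+04.
ε/D_h = 0.00017/0.06014 = 0.00283; Haaland gives 1/√f = -1.8 log₁₀[0.000347+0.000456] = 5.572, so f = 0.03221.
ΔP = f(L/D_h)(ρV²/2) = 0.03221·12.3/0.06014·6.202 = 40.85 Pa.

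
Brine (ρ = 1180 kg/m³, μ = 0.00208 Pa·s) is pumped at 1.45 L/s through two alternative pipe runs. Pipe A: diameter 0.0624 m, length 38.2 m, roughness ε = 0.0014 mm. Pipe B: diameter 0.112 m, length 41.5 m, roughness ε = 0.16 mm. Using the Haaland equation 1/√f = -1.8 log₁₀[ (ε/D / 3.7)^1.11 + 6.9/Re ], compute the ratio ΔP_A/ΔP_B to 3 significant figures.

ΔP_A/ΔP_B ≈ 13.9

Pipe A: V = Q/A = 0.00145/0.003058 = 0.4741 m/s; Re = 1.678e+04; ε/D = 2.24e-05; Haaland → f = 0.02695; ΔP_A = f(L/D)(ρV²/2) = 2188 Pa.
Pipe B: V = Q/A = 0.00145/0.009852 = 0.1472 m/s; Re = 9351; ε/D = 0.00143; Haaland → f = 0.03328; ΔP_B = f(L/D)(ρV²/2) = 157.6 Pa.
ΔP_A/ΔP_B = 2188/157.6 = 13.9.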